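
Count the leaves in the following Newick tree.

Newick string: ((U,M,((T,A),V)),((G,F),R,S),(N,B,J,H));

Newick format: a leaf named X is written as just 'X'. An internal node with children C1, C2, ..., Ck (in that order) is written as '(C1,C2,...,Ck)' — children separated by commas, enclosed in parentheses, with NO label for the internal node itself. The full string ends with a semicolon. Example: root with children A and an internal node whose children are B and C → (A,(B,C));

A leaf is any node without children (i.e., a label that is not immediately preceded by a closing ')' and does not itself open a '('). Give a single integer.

Answer: 13

Derivation:
Newick: ((U,M,((T,A),V)),((G,F),R,S),(N,B,J,H));
Scan left-to-right; a leaf is any maximal label run not followed by '(':
  pos 2: leaf 'U' → count = 1
  pos 4: leaf 'M' → count = 2
  pos 8: leaf 'T' → count = 3
  pos 10: leaf 'A' → count = 4
  pos 13: leaf 'V' → count = 5
  pos 19: leaf 'G' → count = 6
  pos 21: leaf 'F' → count = 7
  pos 24: leaf 'R' → count = 8
  pos 26: leaf 'S' → count = 9
  pos 30: leaf 'N' → count = 10
  pos 32: leaf 'B' → count = 11
  pos 34: leaf 'J' → count = 12
  pos 36: leaf 'H' → count = 13
Total leaves: 13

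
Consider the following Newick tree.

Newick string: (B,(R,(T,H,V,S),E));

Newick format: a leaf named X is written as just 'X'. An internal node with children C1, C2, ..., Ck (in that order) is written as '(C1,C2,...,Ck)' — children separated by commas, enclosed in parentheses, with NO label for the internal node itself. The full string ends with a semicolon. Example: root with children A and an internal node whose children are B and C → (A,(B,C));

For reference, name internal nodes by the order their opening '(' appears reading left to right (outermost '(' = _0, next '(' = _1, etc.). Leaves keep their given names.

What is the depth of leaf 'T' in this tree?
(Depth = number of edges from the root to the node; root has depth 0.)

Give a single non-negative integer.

Answer: 3

Derivation:
Newick: (B,(R,(T,H,V,S),E));
Naming internals by '(' encounter order: outermost '(' = _0, next = _1, ...
Query node: T
Path from root: _0 -> _1 -> _2 -> T
Depth of T: 3 (number of edges from root)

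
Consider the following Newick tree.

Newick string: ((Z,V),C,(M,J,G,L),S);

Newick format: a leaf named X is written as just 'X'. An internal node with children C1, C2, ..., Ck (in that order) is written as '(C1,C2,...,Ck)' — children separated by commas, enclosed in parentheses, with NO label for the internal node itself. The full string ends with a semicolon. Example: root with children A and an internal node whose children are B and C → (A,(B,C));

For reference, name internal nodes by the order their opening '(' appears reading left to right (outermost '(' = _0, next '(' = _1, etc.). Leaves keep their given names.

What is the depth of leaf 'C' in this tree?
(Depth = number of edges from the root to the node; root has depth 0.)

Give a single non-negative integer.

Answer: 1

Derivation:
Newick: ((Z,V),C,(M,J,G,L),S);
Naming internals by '(' encounter order: outermost '(' = _0, next = _1, ...
Query node: C
Path from root: _0 -> C
Depth of C: 1 (number of edges from root)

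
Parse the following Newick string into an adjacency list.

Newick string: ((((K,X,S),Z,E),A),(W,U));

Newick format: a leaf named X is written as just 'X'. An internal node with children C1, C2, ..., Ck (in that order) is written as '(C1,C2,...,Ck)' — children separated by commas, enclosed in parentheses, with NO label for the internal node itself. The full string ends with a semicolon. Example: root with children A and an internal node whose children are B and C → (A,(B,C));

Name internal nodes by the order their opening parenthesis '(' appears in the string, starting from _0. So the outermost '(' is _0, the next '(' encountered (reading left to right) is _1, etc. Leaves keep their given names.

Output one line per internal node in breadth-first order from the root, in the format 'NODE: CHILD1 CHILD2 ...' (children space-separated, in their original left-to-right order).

Answer: _0: _1 _4
_1: _2 A
_4: W U
_2: _3 Z E
_3: K X S

Derivation:
Input: ((((K,X,S),Z,E),A),(W,U));
Scanning left-to-right, naming '(' by encounter order:
  pos 0: '(' -> open internal node _0 (depth 1)
  pos 1: '(' -> open internal node _1 (depth 2)
  pos 2: '(' -> open internal node _2 (depth 3)
  pos 3: '(' -> open internal node _3 (depth 4)
  pos 9: ')' -> close internal node _3 (now at depth 3)
  pos 14: ')' -> close internal node _2 (now at depth 2)
  pos 17: ')' -> close internal node _1 (now at depth 1)
  pos 19: '(' -> open internal node _4 (depth 2)
  pos 23: ')' -> close internal node _4 (now at depth 1)
  pos 24: ')' -> close internal node _0 (now at depth 0)
Total internal nodes: 5
BFS adjacency from root:
  _0: _1 _4
  _1: _2 A
  _4: W U
  _2: _3 Z E
  _3: K X S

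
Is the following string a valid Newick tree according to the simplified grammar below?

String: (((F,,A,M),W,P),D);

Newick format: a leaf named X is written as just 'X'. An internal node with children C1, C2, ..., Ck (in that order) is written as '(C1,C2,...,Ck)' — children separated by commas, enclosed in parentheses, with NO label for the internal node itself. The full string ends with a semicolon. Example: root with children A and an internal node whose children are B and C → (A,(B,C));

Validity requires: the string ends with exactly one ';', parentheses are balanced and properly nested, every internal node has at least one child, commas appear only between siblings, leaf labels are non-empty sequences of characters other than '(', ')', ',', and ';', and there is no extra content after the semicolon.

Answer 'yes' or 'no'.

Input: (((F,,A,M),W,P),D);
Paren balance: 3 '(' vs 3 ')' OK
Ends with single ';': True
Full parse: FAILS (empty leaf label at pos 5)
Valid: False

Answer: no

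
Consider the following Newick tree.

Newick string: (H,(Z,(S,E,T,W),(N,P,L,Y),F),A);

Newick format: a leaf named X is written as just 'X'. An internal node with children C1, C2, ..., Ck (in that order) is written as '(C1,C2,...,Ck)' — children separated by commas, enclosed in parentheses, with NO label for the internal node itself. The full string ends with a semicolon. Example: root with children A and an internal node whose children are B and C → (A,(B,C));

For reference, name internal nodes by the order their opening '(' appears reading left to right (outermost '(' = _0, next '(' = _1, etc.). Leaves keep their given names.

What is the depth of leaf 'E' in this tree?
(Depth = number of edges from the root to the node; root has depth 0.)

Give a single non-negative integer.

Newick: (H,(Z,(S,E,T,W),(N,P,L,Y),F),A);
Naming internals by '(' encounter order: outermost '(' = _0, next = _1, ...
Query node: E
Path from root: _0 -> _1 -> _2 -> E
Depth of E: 3 (number of edges from root)

Answer: 3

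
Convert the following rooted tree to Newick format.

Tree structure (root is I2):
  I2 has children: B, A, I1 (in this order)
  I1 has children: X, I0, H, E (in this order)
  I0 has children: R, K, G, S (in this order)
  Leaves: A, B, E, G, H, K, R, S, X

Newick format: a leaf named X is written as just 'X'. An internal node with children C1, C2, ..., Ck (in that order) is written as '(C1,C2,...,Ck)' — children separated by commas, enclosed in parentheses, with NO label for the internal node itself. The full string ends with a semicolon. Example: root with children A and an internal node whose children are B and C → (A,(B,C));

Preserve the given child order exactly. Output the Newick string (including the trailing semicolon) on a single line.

internal I2 with children ['B', 'A', 'I1']
  leaf 'B' → 'B'
  leaf 'A' → 'A'
  internal I1 with children ['X', 'I0', 'H', 'E']
    leaf 'X' → 'X'
    internal I0 with children ['R', 'K', 'G', 'S']
      leaf 'R' → 'R'
      leaf 'K' → 'K'
      leaf 'G' → 'G'
      leaf 'S' → 'S'
    → '(R,K,G,S)'
    leaf 'H' → 'H'
    leaf 'E' → 'E'
  → '(X,(R,K,G,S),H,E)'
→ '(B,A,(X,(R,K,G,S),H,E))'
Final: (B,A,(X,(R,K,G,S),H,E));

Answer: (B,A,(X,(R,K,G,S),H,E));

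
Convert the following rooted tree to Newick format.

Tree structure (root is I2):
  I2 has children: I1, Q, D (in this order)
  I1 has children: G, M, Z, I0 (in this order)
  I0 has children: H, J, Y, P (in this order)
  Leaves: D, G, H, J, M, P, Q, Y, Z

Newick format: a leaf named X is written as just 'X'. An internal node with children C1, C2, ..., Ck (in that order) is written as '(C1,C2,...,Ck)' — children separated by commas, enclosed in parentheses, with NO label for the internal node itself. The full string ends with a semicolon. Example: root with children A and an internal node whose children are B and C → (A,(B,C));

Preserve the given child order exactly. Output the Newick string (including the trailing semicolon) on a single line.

internal I2 with children ['I1', 'Q', 'D']
  internal I1 with children ['G', 'M', 'Z', 'I0']
    leaf 'G' → 'G'
    leaf 'M' → 'M'
    leaf 'Z' → 'Z'
    internal I0 with children ['H', 'J', 'Y', 'P']
      leaf 'H' → 'H'
      leaf 'J' → 'J'
      leaf 'Y' → 'Y'
      leaf 'P' → 'P'
    → '(H,J,Y,P)'
  → '(G,M,Z,(H,J,Y,P))'
  leaf 'Q' → 'Q'
  leaf 'D' → 'D'
→ '((G,M,Z,(H,J,Y,P)),Q,D)'
Final: ((G,M,Z,(H,J,Y,P)),Q,D);

Answer: ((G,M,Z,(H,J,Y,P)),Q,D);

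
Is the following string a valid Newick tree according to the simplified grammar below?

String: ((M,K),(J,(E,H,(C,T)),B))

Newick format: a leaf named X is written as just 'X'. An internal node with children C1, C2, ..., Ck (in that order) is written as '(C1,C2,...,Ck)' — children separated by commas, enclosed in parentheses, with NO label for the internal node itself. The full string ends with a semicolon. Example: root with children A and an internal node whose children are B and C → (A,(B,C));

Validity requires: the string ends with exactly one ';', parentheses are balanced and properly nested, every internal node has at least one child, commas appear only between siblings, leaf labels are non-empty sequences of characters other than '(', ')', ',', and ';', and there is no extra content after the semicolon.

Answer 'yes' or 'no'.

Answer: no

Derivation:
Input: ((M,K),(J,(E,H,(C,T)),B))
Paren balance: 5 '(' vs 5 ')' OK
Ends with single ';': False
Full parse: FAILS (must end with ;)
Valid: False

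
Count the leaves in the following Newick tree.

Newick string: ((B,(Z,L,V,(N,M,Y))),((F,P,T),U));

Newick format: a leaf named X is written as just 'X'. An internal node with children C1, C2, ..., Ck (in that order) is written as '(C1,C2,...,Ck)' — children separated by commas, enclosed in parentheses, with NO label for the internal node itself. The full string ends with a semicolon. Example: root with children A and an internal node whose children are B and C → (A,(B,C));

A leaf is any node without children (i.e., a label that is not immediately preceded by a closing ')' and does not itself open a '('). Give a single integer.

Answer: 11

Derivation:
Newick: ((B,(Z,L,V,(N,M,Y))),((F,P,T),U));
Scan left-to-right; a leaf is any maximal label run not followed by '(':
  pos 2: leaf 'B' → count = 1
  pos 5: leaf 'Z' → count = 2
  pos 7: leaf 'L' → count = 3
  pos 9: leaf 'V' → count = 4
  pos 12: leaf 'N' → count = 5
  pos 14: leaf 'M' → count = 6
  pos 16: leaf 'Y' → count = 7
  pos 23: leaf 'F' → count = 8
  pos 25: leaf 'P' → count = 9
  pos 27: leaf 'T' → count = 10
  pos 30: leaf 'U' → count = 11
Total leaves: 11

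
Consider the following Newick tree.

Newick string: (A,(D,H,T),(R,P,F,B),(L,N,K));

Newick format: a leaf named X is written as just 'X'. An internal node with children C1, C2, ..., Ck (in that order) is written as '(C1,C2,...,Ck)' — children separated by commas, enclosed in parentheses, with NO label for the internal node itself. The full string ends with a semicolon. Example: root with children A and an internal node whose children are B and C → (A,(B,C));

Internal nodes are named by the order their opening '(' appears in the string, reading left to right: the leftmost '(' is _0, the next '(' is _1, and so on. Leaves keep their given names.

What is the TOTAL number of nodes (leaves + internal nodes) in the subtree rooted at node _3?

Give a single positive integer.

Answer: 4

Derivation:
Newick: (A,(D,H,T),(R,P,F,B),(L,N,K));
Locate _3: it is the '(' at position 21 (the 4th '(' reading left to right).
Query: subtree rooted at _3
_3: subtree_size = 1 + 3
  L: subtree_size = 1 + 0
  N: subtree_size = 1 + 0
  K: subtree_size = 1 + 0
Total subtree size of _3: 4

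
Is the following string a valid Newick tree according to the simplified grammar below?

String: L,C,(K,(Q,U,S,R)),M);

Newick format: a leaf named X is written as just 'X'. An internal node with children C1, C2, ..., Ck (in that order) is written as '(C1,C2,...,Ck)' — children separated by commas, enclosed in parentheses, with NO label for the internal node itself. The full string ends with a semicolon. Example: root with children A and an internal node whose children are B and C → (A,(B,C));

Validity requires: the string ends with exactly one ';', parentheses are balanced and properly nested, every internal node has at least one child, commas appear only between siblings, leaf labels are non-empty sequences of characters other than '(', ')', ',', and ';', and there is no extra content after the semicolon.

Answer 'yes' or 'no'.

Input: L,C,(K,(Q,U,S,R)),M);
Paren balance: 2 '(' vs 3 ')' MISMATCH
Ends with single ';': True
Full parse: FAILS (extra content after tree at pos 1)
Valid: False

Answer: no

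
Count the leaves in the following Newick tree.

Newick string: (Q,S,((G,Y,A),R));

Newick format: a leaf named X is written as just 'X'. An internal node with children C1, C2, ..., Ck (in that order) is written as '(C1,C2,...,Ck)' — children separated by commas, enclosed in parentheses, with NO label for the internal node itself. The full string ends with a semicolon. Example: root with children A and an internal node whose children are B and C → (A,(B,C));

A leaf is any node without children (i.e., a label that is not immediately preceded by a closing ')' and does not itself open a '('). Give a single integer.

Newick: (Q,S,((G,Y,A),R));
Scan left-to-right; a leaf is any maximal label run not followed by '(':
  pos 1: leaf 'Q' → count = 1
  pos 3: leaf 'S' → count = 2
  pos 7: leaf 'G' → count = 3
  pos 9: leaf 'Y' → count = 4
  pos 11: leaf 'A' → count = 5
  pos 14: leaf 'R' → count = 6
Total leaves: 6

Answer: 6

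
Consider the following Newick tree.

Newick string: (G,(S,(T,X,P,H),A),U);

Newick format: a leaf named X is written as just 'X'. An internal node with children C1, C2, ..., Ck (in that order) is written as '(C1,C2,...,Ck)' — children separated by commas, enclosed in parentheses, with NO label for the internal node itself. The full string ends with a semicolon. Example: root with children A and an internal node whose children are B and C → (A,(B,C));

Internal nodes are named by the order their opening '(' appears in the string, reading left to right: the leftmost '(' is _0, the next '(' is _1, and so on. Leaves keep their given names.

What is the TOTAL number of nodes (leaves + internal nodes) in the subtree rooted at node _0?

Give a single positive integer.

Answer: 11

Derivation:
Newick: (G,(S,(T,X,P,H),A),U);
Locate _0: it is the '(' at position 0 (the 1st '(' reading left to right).
Query: subtree rooted at _0
_0: subtree_size = 1 + 10
  G: subtree_size = 1 + 0
  _1: subtree_size = 1 + 7
    S: subtree_size = 1 + 0
    _2: subtree_size = 1 + 4
      T: subtree_size = 1 + 0
      X: subtree_size = 1 + 0
      P: subtree_size = 1 + 0
      H: subtree_size = 1 + 0
    A: subtree_size = 1 + 0
  U: subtree_size = 1 + 0
Total subtree size of _0: 11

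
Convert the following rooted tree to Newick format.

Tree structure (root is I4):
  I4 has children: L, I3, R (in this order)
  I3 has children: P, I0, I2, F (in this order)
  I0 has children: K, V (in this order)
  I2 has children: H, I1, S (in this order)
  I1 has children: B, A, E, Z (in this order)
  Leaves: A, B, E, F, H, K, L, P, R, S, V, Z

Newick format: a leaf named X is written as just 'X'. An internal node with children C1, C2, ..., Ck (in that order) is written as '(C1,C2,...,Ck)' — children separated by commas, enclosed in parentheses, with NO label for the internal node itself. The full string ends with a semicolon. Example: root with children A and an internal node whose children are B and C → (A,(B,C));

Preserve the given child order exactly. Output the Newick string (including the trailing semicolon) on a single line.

internal I4 with children ['L', 'I3', 'R']
  leaf 'L' → 'L'
  internal I3 with children ['P', 'I0', 'I2', 'F']
    leaf 'P' → 'P'
    internal I0 with children ['K', 'V']
      leaf 'K' → 'K'
      leaf 'V' → 'V'
    → '(K,V)'
    internal I2 with children ['H', 'I1', 'S']
      leaf 'H' → 'H'
      internal I1 with children ['B', 'A', 'E', 'Z']
        leaf 'B' → 'B'
        leaf 'A' → 'A'
        leaf 'E' → 'E'
        leaf 'Z' → 'Z'
      → '(B,A,E,Z)'
      leaf 'S' → 'S'
    → '(H,(B,A,E,Z),S)'
    leaf 'F' → 'F'
  → '(P,(K,V),(H,(B,A,E,Z),S),F)'
  leaf 'R' → 'R'
→ '(L,(P,(K,V),(H,(B,A,E,Z),S),F),R)'
Final: (L,(P,(K,V),(H,(B,A,E,Z),S),F),R);

Answer: (L,(P,(K,V),(H,(B,A,E,Z),S),F),R);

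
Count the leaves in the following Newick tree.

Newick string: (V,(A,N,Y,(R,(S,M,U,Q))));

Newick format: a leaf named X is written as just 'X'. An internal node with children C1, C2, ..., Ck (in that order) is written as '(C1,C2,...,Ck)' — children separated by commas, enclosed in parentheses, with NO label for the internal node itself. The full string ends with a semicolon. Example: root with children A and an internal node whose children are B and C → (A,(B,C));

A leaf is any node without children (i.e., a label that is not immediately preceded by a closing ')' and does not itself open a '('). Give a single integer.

Answer: 9

Derivation:
Newick: (V,(A,N,Y,(R,(S,M,U,Q))));
Scan left-to-right; a leaf is any maximal label run not followed by '(':
  pos 1: leaf 'V' → count = 1
  pos 4: leaf 'A' → count = 2
  pos 6: leaf 'N' → count = 3
  pos 8: leaf 'Y' → count = 4
  pos 11: leaf 'R' → count = 5
  pos 14: leaf 'S' → count = 6
  pos 16: leaf 'M' → count = 7
  pos 18: leaf 'U' → count = 8
  pos 20: leaf 'Q' → count = 9
Total leaves: 9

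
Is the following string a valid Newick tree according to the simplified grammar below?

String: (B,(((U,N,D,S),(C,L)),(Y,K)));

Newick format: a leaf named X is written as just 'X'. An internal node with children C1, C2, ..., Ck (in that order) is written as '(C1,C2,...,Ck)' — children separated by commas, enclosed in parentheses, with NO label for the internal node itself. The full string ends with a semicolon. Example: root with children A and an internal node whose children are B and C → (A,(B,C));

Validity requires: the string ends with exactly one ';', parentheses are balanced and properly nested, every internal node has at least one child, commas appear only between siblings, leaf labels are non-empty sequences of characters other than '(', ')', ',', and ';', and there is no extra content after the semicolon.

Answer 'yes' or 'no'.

Answer: yes

Derivation:
Input: (B,(((U,N,D,S),(C,L)),(Y,K)));
Paren balance: 6 '(' vs 6 ')' OK
Ends with single ';': True
Full parse: OK
Valid: True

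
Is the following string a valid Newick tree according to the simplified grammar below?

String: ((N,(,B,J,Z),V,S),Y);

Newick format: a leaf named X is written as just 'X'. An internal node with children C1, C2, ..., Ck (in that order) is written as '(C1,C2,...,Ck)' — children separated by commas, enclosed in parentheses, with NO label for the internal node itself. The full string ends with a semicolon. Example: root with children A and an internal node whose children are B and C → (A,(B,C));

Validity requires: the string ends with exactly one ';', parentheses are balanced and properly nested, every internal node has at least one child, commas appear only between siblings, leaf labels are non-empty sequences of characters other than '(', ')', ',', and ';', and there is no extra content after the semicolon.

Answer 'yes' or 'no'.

Input: ((N,(,B,J,Z),V,S),Y);
Paren balance: 3 '(' vs 3 ')' OK
Ends with single ';': True
Full parse: FAILS (empty leaf label at pos 5)
Valid: False

Answer: no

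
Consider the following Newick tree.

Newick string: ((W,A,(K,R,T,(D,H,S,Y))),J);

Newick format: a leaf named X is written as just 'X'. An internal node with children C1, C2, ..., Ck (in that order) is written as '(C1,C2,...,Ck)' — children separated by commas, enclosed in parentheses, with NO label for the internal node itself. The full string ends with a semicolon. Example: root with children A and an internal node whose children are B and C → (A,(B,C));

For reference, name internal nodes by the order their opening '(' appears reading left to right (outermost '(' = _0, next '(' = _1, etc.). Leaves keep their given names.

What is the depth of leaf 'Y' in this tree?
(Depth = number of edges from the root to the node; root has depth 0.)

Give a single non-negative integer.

Answer: 4

Derivation:
Newick: ((W,A,(K,R,T,(D,H,S,Y))),J);
Naming internals by '(' encounter order: outermost '(' = _0, next = _1, ...
Query node: Y
Path from root: _0 -> _1 -> _2 -> _3 -> Y
Depth of Y: 4 (number of edges from root)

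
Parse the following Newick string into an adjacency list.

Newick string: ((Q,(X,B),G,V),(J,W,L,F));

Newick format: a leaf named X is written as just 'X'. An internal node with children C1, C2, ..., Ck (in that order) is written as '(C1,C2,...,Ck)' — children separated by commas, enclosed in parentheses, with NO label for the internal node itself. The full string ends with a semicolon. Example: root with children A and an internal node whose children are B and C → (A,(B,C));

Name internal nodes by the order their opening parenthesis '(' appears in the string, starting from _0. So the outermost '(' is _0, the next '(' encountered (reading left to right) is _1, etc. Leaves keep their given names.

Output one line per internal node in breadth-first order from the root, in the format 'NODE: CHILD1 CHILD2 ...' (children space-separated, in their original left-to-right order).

Answer: _0: _1 _3
_1: Q _2 G V
_3: J W L F
_2: X B

Derivation:
Input: ((Q,(X,B),G,V),(J,W,L,F));
Scanning left-to-right, naming '(' by encounter order:
  pos 0: '(' -> open internal node _0 (depth 1)
  pos 1: '(' -> open internal node _1 (depth 2)
  pos 4: '(' -> open internal node _2 (depth 3)
  pos 8: ')' -> close internal node _2 (now at depth 2)
  pos 13: ')' -> close internal node _1 (now at depth 1)
  pos 15: '(' -> open internal node _3 (depth 2)
  pos 23: ')' -> close internal node _3 (now at depth 1)
  pos 24: ')' -> close internal node _0 (now at depth 0)
Total internal nodes: 4
BFS adjacency from root:
  _0: _1 _3
  _1: Q _2 G V
  _3: J W L F
  _2: X B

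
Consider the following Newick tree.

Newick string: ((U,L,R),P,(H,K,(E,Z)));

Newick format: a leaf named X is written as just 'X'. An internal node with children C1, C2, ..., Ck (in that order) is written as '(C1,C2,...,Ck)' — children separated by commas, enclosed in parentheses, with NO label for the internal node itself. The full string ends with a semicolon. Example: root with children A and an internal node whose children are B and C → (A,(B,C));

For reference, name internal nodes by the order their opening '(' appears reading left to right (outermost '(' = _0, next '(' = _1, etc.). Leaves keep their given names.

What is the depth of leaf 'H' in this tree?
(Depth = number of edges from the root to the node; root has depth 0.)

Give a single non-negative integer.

Newick: ((U,L,R),P,(H,K,(E,Z)));
Naming internals by '(' encounter order: outermost '(' = _0, next = _1, ...
Query node: H
Path from root: _0 -> _2 -> H
Depth of H: 2 (number of edges from root)

Answer: 2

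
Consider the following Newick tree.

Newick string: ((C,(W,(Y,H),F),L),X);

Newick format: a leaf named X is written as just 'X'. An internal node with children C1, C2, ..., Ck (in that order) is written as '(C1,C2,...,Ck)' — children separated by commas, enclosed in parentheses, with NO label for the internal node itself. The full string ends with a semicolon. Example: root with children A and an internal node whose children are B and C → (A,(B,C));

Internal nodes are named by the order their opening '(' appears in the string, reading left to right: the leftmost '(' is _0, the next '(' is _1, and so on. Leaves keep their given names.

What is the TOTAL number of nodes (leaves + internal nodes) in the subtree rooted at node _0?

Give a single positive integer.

Newick: ((C,(W,(Y,H),F),L),X);
Locate _0: it is the '(' at position 0 (the 1st '(' reading left to right).
Query: subtree rooted at _0
_0: subtree_size = 1 + 10
  _1: subtree_size = 1 + 8
    C: subtree_size = 1 + 0
    _2: subtree_size = 1 + 5
      W: subtree_size = 1 + 0
      _3: subtree_size = 1 + 2
        Y: subtree_size = 1 + 0
        H: subtree_size = 1 + 0
      F: subtree_size = 1 + 0
    L: subtree_size = 1 + 0
  X: subtree_size = 1 + 0
Total subtree size of _0: 11

Answer: 11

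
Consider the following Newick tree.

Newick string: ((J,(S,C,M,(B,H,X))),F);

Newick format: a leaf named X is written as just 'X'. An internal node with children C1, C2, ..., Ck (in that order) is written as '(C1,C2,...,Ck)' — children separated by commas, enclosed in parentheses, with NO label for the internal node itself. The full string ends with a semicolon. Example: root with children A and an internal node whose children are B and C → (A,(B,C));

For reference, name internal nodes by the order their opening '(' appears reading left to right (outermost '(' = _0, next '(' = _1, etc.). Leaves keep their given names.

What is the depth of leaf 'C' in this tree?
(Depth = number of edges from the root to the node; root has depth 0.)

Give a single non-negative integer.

Answer: 3

Derivation:
Newick: ((J,(S,C,M,(B,H,X))),F);
Naming internals by '(' encounter order: outermost '(' = _0, next = _1, ...
Query node: C
Path from root: _0 -> _1 -> _2 -> C
Depth of C: 3 (number of edges from root)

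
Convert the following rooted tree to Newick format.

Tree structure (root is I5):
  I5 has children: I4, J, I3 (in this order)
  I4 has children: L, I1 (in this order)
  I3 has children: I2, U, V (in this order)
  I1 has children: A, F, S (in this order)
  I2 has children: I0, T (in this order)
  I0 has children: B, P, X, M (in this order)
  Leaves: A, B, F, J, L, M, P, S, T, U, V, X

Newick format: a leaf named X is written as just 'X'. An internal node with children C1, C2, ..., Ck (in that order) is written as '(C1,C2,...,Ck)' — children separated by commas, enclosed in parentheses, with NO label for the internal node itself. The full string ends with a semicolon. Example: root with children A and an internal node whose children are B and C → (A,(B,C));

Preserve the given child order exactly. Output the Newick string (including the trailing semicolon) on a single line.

internal I5 with children ['I4', 'J', 'I3']
  internal I4 with children ['L', 'I1']
    leaf 'L' → 'L'
    internal I1 with children ['A', 'F', 'S']
      leaf 'A' → 'A'
      leaf 'F' → 'F'
      leaf 'S' → 'S'
    → '(A,F,S)'
  → '(L,(A,F,S))'
  leaf 'J' → 'J'
  internal I3 with children ['I2', 'U', 'V']
    internal I2 with children ['I0', 'T']
      internal I0 with children ['B', 'P', 'X', 'M']
        leaf 'B' → 'B'
        leaf 'P' → 'P'
        leaf 'X' → 'X'
        leaf 'M' → 'M'
      → '(B,P,X,M)'
      leaf 'T' → 'T'
    → '((B,P,X,M),T)'
    leaf 'U' → 'U'
    leaf 'V' → 'V'
  → '(((B,P,X,M),T),U,V)'
→ '((L,(A,F,S)),J,(((B,P,X,M),T),U,V))'
Final: ((L,(A,F,S)),J,(((B,P,X,M),T),U,V));

Answer: ((L,(A,F,S)),J,(((B,P,X,M),T),U,V));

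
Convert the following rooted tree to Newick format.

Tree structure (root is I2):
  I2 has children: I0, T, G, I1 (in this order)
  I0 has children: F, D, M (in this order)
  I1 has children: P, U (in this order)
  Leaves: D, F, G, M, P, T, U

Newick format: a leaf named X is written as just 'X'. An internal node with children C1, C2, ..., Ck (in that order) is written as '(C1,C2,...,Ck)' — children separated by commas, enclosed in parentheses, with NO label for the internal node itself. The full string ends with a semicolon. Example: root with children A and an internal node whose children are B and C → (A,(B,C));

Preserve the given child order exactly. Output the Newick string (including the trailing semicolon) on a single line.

Answer: ((F,D,M),T,G,(P,U));

Derivation:
internal I2 with children ['I0', 'T', 'G', 'I1']
  internal I0 with children ['F', 'D', 'M']
    leaf 'F' → 'F'
    leaf 'D' → 'D'
    leaf 'M' → 'M'
  → '(F,D,M)'
  leaf 'T' → 'T'
  leaf 'G' → 'G'
  internal I1 with children ['P', 'U']
    leaf 'P' → 'P'
    leaf 'U' → 'U'
  → '(P,U)'
→ '((F,D,M),T,G,(P,U))'
Final: ((F,D,M),T,G,(P,U));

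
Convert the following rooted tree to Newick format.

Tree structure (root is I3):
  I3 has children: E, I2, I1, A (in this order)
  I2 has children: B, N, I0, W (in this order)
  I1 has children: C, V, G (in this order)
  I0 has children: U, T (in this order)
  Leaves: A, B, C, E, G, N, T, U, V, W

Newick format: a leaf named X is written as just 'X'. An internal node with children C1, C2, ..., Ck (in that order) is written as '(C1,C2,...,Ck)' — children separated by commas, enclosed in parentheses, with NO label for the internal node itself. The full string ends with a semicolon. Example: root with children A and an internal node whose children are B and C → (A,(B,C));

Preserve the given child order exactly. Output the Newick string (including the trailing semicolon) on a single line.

Answer: (E,(B,N,(U,T),W),(C,V,G),A);

Derivation:
internal I3 with children ['E', 'I2', 'I1', 'A']
  leaf 'E' → 'E'
  internal I2 with children ['B', 'N', 'I0', 'W']
    leaf 'B' → 'B'
    leaf 'N' → 'N'
    internal I0 with children ['U', 'T']
      leaf 'U' → 'U'
      leaf 'T' → 'T'
    → '(U,T)'
    leaf 'W' → 'W'
  → '(B,N,(U,T),W)'
  internal I1 with children ['C', 'V', 'G']
    leaf 'C' → 'C'
    leaf 'V' → 'V'
    leaf 'G' → 'G'
  → '(C,V,G)'
  leaf 'A' → 'A'
→ '(E,(B,N,(U,T),W),(C,V,G),A)'
Final: (E,(B,N,(U,T),W),(C,V,G),A);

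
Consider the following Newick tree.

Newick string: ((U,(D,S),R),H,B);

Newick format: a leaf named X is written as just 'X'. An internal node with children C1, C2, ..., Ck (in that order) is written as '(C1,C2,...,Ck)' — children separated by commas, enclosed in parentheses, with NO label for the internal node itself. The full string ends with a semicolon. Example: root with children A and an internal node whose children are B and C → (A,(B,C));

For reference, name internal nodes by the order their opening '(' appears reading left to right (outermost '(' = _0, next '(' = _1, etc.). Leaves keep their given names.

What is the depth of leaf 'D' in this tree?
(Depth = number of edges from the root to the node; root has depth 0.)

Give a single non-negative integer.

Answer: 3

Derivation:
Newick: ((U,(D,S),R),H,B);
Naming internals by '(' encounter order: outermost '(' = _0, next = _1, ...
Query node: D
Path from root: _0 -> _1 -> _2 -> D
Depth of D: 3 (number of edges from root)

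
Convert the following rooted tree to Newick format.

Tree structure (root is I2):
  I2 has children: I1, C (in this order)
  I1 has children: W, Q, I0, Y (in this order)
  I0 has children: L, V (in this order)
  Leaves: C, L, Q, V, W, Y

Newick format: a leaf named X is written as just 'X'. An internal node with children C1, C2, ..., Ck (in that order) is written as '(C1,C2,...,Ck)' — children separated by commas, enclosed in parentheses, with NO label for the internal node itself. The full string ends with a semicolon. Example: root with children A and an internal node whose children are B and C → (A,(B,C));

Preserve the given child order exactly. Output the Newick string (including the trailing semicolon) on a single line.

Answer: ((W,Q,(L,V),Y),C);

Derivation:
internal I2 with children ['I1', 'C']
  internal I1 with children ['W', 'Q', 'I0', 'Y']
    leaf 'W' → 'W'
    leaf 'Q' → 'Q'
    internal I0 with children ['L', 'V']
      leaf 'L' → 'L'
      leaf 'V' → 'V'
    → '(L,V)'
    leaf 'Y' → 'Y'
  → '(W,Q,(L,V),Y)'
  leaf 'C' → 'C'
→ '((W,Q,(L,V),Y),C)'
Final: ((W,Q,(L,V),Y),C);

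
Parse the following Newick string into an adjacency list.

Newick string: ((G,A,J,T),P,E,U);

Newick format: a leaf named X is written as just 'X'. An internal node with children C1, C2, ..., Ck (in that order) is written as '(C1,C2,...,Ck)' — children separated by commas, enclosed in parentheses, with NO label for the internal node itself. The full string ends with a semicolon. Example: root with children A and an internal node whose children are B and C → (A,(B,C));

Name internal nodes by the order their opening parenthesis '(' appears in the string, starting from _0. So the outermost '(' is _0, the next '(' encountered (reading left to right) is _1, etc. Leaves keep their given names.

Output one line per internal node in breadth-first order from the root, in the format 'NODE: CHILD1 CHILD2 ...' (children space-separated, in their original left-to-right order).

Answer: _0: _1 P E U
_1: G A J T

Derivation:
Input: ((G,A,J,T),P,E,U);
Scanning left-to-right, naming '(' by encounter order:
  pos 0: '(' -> open internal node _0 (depth 1)
  pos 1: '(' -> open internal node _1 (depth 2)
  pos 9: ')' -> close internal node _1 (now at depth 1)
  pos 16: ')' -> close internal node _0 (now at depth 0)
Total internal nodes: 2
BFS adjacency from root:
  _0: _1 P E U
  _1: G A J T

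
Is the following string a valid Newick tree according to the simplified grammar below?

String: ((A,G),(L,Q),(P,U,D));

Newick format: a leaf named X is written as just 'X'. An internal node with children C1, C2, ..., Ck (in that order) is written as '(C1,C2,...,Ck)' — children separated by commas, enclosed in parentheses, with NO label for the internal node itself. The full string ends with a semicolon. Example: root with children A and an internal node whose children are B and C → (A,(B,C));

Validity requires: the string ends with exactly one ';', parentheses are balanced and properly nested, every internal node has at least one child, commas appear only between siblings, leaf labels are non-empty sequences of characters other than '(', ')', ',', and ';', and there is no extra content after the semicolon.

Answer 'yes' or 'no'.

Input: ((A,G),(L,Q),(P,U,D));
Paren balance: 4 '(' vs 4 ')' OK
Ends with single ';': True
Full parse: OK
Valid: True

Answer: yes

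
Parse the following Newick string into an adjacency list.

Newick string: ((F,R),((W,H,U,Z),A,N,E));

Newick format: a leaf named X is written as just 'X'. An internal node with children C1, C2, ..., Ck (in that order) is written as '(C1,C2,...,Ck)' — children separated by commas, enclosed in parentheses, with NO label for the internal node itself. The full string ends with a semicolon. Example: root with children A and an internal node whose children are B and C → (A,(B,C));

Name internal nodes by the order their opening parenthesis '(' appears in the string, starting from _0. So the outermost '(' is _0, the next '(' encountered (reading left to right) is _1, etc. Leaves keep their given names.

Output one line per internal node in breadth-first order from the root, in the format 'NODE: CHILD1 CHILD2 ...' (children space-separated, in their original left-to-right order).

Answer: _0: _1 _2
_1: F R
_2: _3 A N E
_3: W H U Z

Derivation:
Input: ((F,R),((W,H,U,Z),A,N,E));
Scanning left-to-right, naming '(' by encounter order:
  pos 0: '(' -> open internal node _0 (depth 1)
  pos 1: '(' -> open internal node _1 (depth 2)
  pos 5: ')' -> close internal node _1 (now at depth 1)
  pos 7: '(' -> open internal node _2 (depth 2)
  pos 8: '(' -> open internal node _3 (depth 3)
  pos 16: ')' -> close internal node _3 (now at depth 2)
  pos 23: ')' -> close internal node _2 (now at depth 1)
  pos 24: ')' -> close internal node _0 (now at depth 0)
Total internal nodes: 4
BFS adjacency from root:
  _0: _1 _2
  _1: F R
  _2: _3 A N E
  _3: W H U Z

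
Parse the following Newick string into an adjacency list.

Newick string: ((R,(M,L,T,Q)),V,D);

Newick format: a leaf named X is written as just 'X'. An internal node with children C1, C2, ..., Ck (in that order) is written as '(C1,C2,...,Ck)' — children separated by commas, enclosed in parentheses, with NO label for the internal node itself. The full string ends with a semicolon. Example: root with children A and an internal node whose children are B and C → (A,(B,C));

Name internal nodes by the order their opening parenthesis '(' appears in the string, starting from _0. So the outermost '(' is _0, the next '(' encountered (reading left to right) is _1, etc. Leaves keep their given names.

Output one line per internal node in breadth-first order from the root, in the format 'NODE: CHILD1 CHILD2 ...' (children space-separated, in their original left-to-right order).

Answer: _0: _1 V D
_1: R _2
_2: M L T Q

Derivation:
Input: ((R,(M,L,T,Q)),V,D);
Scanning left-to-right, naming '(' by encounter order:
  pos 0: '(' -> open internal node _0 (depth 1)
  pos 1: '(' -> open internal node _1 (depth 2)
  pos 4: '(' -> open internal node _2 (depth 3)
  pos 12: ')' -> close internal node _2 (now at depth 2)
  pos 13: ')' -> close internal node _1 (now at depth 1)
  pos 18: ')' -> close internal node _0 (now at depth 0)
Total internal nodes: 3
BFS adjacency from root:
  _0: _1 V D
  _1: R _2
  _2: M L T Q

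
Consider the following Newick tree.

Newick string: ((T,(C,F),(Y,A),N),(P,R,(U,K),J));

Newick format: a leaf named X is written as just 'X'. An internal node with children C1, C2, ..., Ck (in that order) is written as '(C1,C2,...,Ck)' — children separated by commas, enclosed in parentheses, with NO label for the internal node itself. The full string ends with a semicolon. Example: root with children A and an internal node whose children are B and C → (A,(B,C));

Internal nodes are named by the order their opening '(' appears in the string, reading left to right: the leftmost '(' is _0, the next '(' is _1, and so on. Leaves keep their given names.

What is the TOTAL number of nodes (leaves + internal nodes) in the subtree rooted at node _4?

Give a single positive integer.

Answer: 7

Derivation:
Newick: ((T,(C,F),(Y,A),N),(P,R,(U,K),J));
Locate _4: it is the '(' at position 19 (the 5th '(' reading left to right).
Query: subtree rooted at _4
_4: subtree_size = 1 + 6
  P: subtree_size = 1 + 0
  R: subtree_size = 1 + 0
  _5: subtree_size = 1 + 2
    U: subtree_size = 1 + 0
    K: subtree_size = 1 + 0
  J: subtree_size = 1 + 0
Total subtree size of _4: 7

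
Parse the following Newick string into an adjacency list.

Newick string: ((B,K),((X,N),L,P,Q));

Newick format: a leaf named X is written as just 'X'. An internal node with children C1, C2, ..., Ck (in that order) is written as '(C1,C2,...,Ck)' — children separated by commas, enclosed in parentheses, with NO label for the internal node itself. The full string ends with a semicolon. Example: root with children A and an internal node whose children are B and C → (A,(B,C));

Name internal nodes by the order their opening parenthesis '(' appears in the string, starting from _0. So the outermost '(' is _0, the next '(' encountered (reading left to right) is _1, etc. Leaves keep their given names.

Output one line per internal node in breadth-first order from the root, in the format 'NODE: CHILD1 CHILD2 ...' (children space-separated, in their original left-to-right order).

Input: ((B,K),((X,N),L,P,Q));
Scanning left-to-right, naming '(' by encounter order:
  pos 0: '(' -> open internal node _0 (depth 1)
  pos 1: '(' -> open internal node _1 (depth 2)
  pos 5: ')' -> close internal node _1 (now at depth 1)
  pos 7: '(' -> open internal node _2 (depth 2)
  pos 8: '(' -> open internal node _3 (depth 3)
  pos 12: ')' -> close internal node _3 (now at depth 2)
  pos 19: ')' -> close internal node _2 (now at depth 1)
  pos 20: ')' -> close internal node _0 (now at depth 0)
Total internal nodes: 4
BFS adjacency from root:
  _0: _1 _2
  _1: B K
  _2: _3 L P Q
  _3: X N

Answer: _0: _1 _2
_1: B K
_2: _3 L P Q
_3: X N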